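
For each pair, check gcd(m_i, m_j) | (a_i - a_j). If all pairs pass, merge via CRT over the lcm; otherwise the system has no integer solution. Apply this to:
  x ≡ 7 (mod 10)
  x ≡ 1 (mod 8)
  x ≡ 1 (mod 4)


Moduli 10, 8, 4 are not pairwise coprime, so CRT works modulo lcm(m_i) when all pairwise compatibility conditions hold.
Pairwise compatibility: gcd(m_i, m_j) must divide a_i - a_j for every pair.
Merge one congruence at a time:
  Start: x ≡ 7 (mod 10).
  Combine with x ≡ 1 (mod 8): gcd(10, 8) = 2; 1 - 7 = -6, which IS divisible by 2, so compatible.
    Write x = 7 + 10·t and substitute into x ≡ 1 (mod 8): 10·t ≡ 1 − 7 = -6 (mod 8).
    Divide the congruence (and modulus) by g = 2: 5·t ≡ -3 (mod 4).
    Reduce coefficients mod 4: 1·t ≡ 1 (mod 4).
    So t ≡ 1 (mod 4).
    Then x = 7 + 10·1 = 17, valid modulo lcm(10, 8) = 40: x ≡ 17 (mod 40).
  Combine with x ≡ 1 (mod 4): gcd(40, 4) = 4; 1 - 17 = -16, which IS divisible by 4, so compatible.
    Write x = 17 + 40·t and substitute into x ≡ 1 (mod 4): 40·t ≡ 1 − 17 = -16 (mod 4).
    Divide the congruence (and modulus) by g = 4: 10·t ≡ -4 (mod 1).
    Modulo 1 every t works; take t = 0.
    Then x = 17 + 40·0 = 17, valid modulo lcm(40, 4) = 40: x ≡ 17 (mod 40).
Verify: 17 mod 10 = 7, 17 mod 8 = 1, 17 mod 4 = 1.

x ≡ 17 (mod 40).


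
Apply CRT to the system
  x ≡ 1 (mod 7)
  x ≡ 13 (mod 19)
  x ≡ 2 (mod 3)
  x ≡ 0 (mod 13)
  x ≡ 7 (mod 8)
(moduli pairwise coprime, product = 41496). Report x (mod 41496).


Product of moduli M = 7 · 19 · 3 · 13 · 8 = 41496.
Merge one congruence at a time:
  Start: x ≡ 1 (mod 7).
  Combine with x ≡ 13 (mod 19); new modulus lcm = 133.
    Write x = 1 + 7·t and substitute into x ≡ 13 (mod 19): 7·t ≡ 13 − 1 = 12 (mod 19).
    The inverse of 7 mod 19 is 11 (since 7·11 = 77 = 4·19 + 1), so t ≡ 11·12 = 132 ≡ 18 (mod 19).
    Then x = 1 + 7·18 = 127, valid modulo lcm(7, 19) = 133: x ≡ 127 (mod 133).
  Combine with x ≡ 2 (mod 3); new modulus lcm = 399.
    Write x = 127 + 133·t and substitute into x ≡ 2 (mod 3): 133·t ≡ 2 − 127 = -125 (mod 3).
    Reduce coefficients mod 3: 1·t ≡ 1 (mod 3).
    So t ≡ 1 (mod 3).
    Then x = 127 + 133·1 = 260, valid modulo lcm(133, 3) = 399: x ≡ 260 (mod 399).
  Combine with x ≡ 0 (mod 13); new modulus lcm = 5187.
    Write x = 260 + 399·t and substitute into x ≡ 0 (mod 13): 399·t ≡ 0 − 260 = -260 (mod 13).
    Reduce coefficients mod 13: 9·t ≡ 0 (mod 13).
    The inverse of 9 mod 13 is 3 (since 9·3 = 27 = 2·13 + 1), so t ≡ 3·0 = 0 ≡ 0 (mod 13).
    Then x = 260 + 399·0 = 260, valid modulo lcm(399, 13) = 5187: x ≡ 260 (mod 5187).
  Combine with x ≡ 7 (mod 8); new modulus lcm = 41496.
    Write x = 260 + 5187·t and substitute into x ≡ 7 (mod 8): 5187·t ≡ 7 − 260 = -253 (mod 8).
    Reduce coefficients mod 8: 3·t ≡ 3 (mod 8).
    The inverse of 3 mod 8 is 3 (since 3·3 = 9 = 1·8 + 1), so t ≡ 3·3 = 9 ≡ 1 (mod 8).
    Then x = 260 + 5187·1 = 5447, valid modulo lcm(5187, 8) = 41496: x ≡ 5447 (mod 41496).
Verify against each original: 5447 mod 7 = 1, 5447 mod 19 = 13, 5447 mod 3 = 2, 5447 mod 13 = 0, 5447 mod 8 = 7.

x ≡ 5447 (mod 41496).


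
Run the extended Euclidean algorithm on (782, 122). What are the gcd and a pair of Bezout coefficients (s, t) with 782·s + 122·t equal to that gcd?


Euclidean algorithm on (782, 122) — divide until remainder is 0:
  782 = 6 · 122 + 50
  122 = 2 · 50 + 22
  50 = 2 · 22 + 6
  22 = 3 · 6 + 4
  6 = 1 · 4 + 2
  4 = 2 · 2 + 0
gcd(782, 122) = 2.
Track Bezout coefficients alongside the remainders: start with r₀ = 782 = a·1 + b·0 (s = 1, t = 0) and r₁ = 122 = a·0 + b·1 (s = 0, t = 1); each new remainder r_{k+1} = r_{k-1} − q_k·r_k inherits s_{k+1} = s_{k-1} − q_k·s_k, t_{k+1} = t_{k-1} − q_k·t_k, so r_k = a·s_k + b·t_k at every step:
  q = 6: r = 50, s = 1 − 6·0 = 1, t = 0 − 6·1 = -6  (check: 782·1 + 122·(-6) = 50)
  q = 2: r = 22, s = 0 − 2·1 = -2, t = 1 − 2·(-6) = 13  (check: 782·(-2) + 122·13 = 22)
  q = 2: r = 6, s = 1 − 2·(-2) = 5, t = -6 − 2·13 = -32  (check: 782·5 + 122·(-32) = 6)
  q = 3: r = 4, s = -2 − 3·5 = -17, t = 13 − 3·(-32) = 109  (check: 782·(-17) + 122·109 = 4)
  q = 1: r = 2, s = 5 − 1·(-17) = 22, t = -32 − 1·109 = -141  (check: 782·22 + 122·(-141) = 2)
The row with r = 2 (the gcd) gives the Bezout coefficients s = 22, t = -141.
Result: 782 · (22) + 122 · (-141) = 2.

gcd(782, 122) = 2; s = 22, t = -141 (check: 782·22 + 122·(-141) = 2).


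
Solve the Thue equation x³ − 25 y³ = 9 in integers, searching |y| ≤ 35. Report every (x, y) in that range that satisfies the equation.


The equation is x³ - 25y³ = 9. For fixed y, x³ = 25·y³ + 9, so a solution requires the RHS to be a perfect cube.
Strategy: iterate y from -35 to 35, compute RHS = 25·y³ + 9, and check whether it is a (positive or negative) perfect cube.
Check small values of y:
  y = 0: RHS = 9 is not a perfect cube.
  y = 1: RHS = 34 is not a perfect cube.
  y = -1: RHS = -16 is not a perfect cube.
  y = 2: RHS = 209 is not a perfect cube.
  y = -2: RHS = -191 is not a perfect cube.
  y = 3: RHS = 684 is not a perfect cube.
  y = -3: RHS = -666 is not a perfect cube.
Continuing the search up to |y| = 35 finds no solutions either.
No (x, y) in the scanned range satisfies the equation.

No integer solutions with |y| ≤ 35.


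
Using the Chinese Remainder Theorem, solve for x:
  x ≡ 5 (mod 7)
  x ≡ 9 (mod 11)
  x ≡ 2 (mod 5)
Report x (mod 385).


Moduli 7, 11, 5 are pairwise coprime; by CRT there is a unique solution modulo M = 7 · 11 · 5 = 385.
Solve pairwise, accumulating the modulus:
  Start with x ≡ 5 (mod 7).
  Combine with x ≡ 9 (mod 11): since gcd(7, 11) = 1, we get a unique residue mod 77.
    Write x = 5 + 7·t and substitute into x ≡ 9 (mod 11): 7·t ≡ 9 − 5 = 4 (mod 11).
    The inverse of 7 mod 11 is 8 (since 7·8 = 56 = 5·11 + 1), so t ≡ 8·4 = 32 ≡ 10 (mod 11).
    Then x = 5 + 7·10 = 75, valid modulo lcm(7, 11) = 77: x ≡ 75 (mod 77).
  Combine with x ≡ 2 (mod 5): since gcd(77, 5) = 1, we get a unique residue mod 385.
    Write x = 75 + 77·t and substitute into x ≡ 2 (mod 5): 77·t ≡ 2 − 75 = -73 (mod 5).
    Reduce coefficients mod 5: 2·t ≡ 2 (mod 5).
    The inverse of 2 mod 5 is 3 (since 2·3 = 6 = 1·5 + 1), so t ≡ 3·2 = 6 ≡ 1 (mod 5).
    Then x = 75 + 77·1 = 152, valid modulo lcm(77, 5) = 385: x ≡ 152 (mod 385).
Verify: 152 mod 7 = 5 ✓, 152 mod 11 = 9 ✓, 152 mod 5 = 2 ✓.

x ≡ 152 (mod 385).


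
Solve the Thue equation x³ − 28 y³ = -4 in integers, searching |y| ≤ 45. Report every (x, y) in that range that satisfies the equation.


The equation is x³ - 28y³ = -4. For fixed y, x³ = 28·y³ − 4, so a solution requires the RHS to be a perfect cube.
Strategy: iterate y from -45 to 45, compute RHS = 28·y³ − 4, and check whether it is a (positive or negative) perfect cube.
Check small values of y:
  y = 0: RHS = -4 is not a perfect cube.
  y = 1: RHS = 24 is not a perfect cube.
  y = -1: RHS = -32 is not a perfect cube.
  y = 2: RHS = 220 is not a perfect cube.
  y = -2: RHS = -228 is not a perfect cube.
  y = 3: RHS = 752 is not a perfect cube.
  y = -3: RHS = -760 is not a perfect cube.
Continuing the search up to |y| = 45 finds no solutions either.
No (x, y) in the scanned range satisfies the equation.

No integer solutions with |y| ≤ 45.


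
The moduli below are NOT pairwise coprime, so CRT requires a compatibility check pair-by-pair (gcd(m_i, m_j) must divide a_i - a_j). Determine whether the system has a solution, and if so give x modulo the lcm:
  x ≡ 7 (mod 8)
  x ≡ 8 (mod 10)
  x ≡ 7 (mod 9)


Moduli 8, 10, 9 are not pairwise coprime, so CRT works modulo lcm(m_i) when all pairwise compatibility conditions hold.
Pairwise compatibility: gcd(m_i, m_j) must divide a_i - a_j for every pair.
Merge one congruence at a time:
  Start: x ≡ 7 (mod 8).
  Combine with x ≡ 8 (mod 10): gcd(8, 10) = 2, and 8 - 7 = 1 is NOT divisible by 2.
    ⇒ system is inconsistent (no integer solution).

No solution (the system is inconsistent).


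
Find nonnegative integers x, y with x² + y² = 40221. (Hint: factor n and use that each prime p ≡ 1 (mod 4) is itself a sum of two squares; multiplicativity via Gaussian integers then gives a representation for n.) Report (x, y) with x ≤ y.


Step 1: Factor n = 40221 = 3^2 · 41 · 109.
Step 2: Check the mod-4 condition on each prime factor: 3 ≡ 3 (mod 4), exponent 2 (must be even); 41 ≡ 1 (mod 4), exponent 1; 109 ≡ 1 (mod 4), exponent 1.
All primes ≡ 3 (mod 4) appear to even exponent (or don't appear), so by the two-squares theorem n IS expressible as a sum of two squares.
Step 3: Build a representation. Group n = k² · m with k = 3 and m = 41 · 109 = 4469 (a product of primes ≡ 1 (mod 4)); a representation of m scales to one of n via (k·x)² + (k·y)² = k²(x² + y²). Each prime p ≡ 1 (mod 4) is itself a sum of two squares; find a² by testing p − a² for a perfect square:
  41: 41 − 1² = 40, 41 − 2² = 37, 41 − 3² = 32, 41 − 4² = 25 = 5² ⇒ 41 = 4² + 5².
  109: 109 − 1² = 108, 109 − 2² = 105, 109 − 3² = 100 = 10² ⇒ 109 = 3² + 10².
  Combine using the Brahmagupta–Fibonacci identity (a² + b²)(c² + d²) = (ac − bd)² + (ad + bc)² = (ac + bd)² + (ad − bc)²:
  41 · 109 = 4469: from (4² + 5²)(3² + 10²), take (4·3 − 5·10, 4·10 + 5·3) = (12 − 50, 40 + 15) = (-38, 55); dropping signs (only squares matter) gives (38, 55); check 38² + 55² = 1444 + 3025 = 4469 ✓.
  Scale by k = 3: (3·38, 3·55) = (114, 165).
Step 4: Order so x ≤ y and verify: 114² + 165² = 12996 + 27225 = 40221 = n. ✓

n = 40221 = 114² + 165² (one valid representation with x ≤ y).


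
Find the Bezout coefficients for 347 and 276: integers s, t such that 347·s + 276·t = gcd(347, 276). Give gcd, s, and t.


Euclidean algorithm on (347, 276) — divide until remainder is 0:
  347 = 1 · 276 + 71
  276 = 3 · 71 + 63
  71 = 1 · 63 + 8
  63 = 7 · 8 + 7
  8 = 1 · 7 + 1
  7 = 7 · 1 + 0
gcd(347, 276) = 1.
Track Bezout coefficients alongside the remainders: start with r₀ = 347 = a·1 + b·0 (s = 1, t = 0) and r₁ = 276 = a·0 + b·1 (s = 0, t = 1); each new remainder r_{k+1} = r_{k-1} − q_k·r_k inherits s_{k+1} = s_{k-1} − q_k·s_k, t_{k+1} = t_{k-1} − q_k·t_k, so r_k = a·s_k + b·t_k at every step:
  q = 1: r = 71, s = 1 − 1·0 = 1, t = 0 − 1·1 = -1  (check: 347·1 + 276·(-1) = 71)
  q = 3: r = 63, s = 0 − 3·1 = -3, t = 1 − 3·(-1) = 4  (check: 347·(-3) + 276·4 = 63)
  q = 1: r = 8, s = 1 − 1·(-3) = 4, t = -1 − 1·4 = -5  (check: 347·4 + 276·(-5) = 8)
  q = 7: r = 7, s = -3 − 7·4 = -31, t = 4 − 7·(-5) = 39  (check: 347·(-31) + 276·39 = 7)
  q = 1: r = 1, s = 4 − 1·(-31) = 35, t = -5 − 1·39 = -44  (check: 347·35 + 276·(-44) = 1)
The row with r = 1 (the gcd) gives the Bezout coefficients s = 35, t = -44.
Result: 347 · (35) + 276 · (-44) = 1.

gcd(347, 276) = 1; s = 35, t = -44 (check: 347·35 + 276·(-44) = 1).


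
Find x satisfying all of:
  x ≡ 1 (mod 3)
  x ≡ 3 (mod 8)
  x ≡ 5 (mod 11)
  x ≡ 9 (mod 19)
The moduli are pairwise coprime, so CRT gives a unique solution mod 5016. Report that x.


Product of moduli M = 3 · 8 · 11 · 19 = 5016.
Merge one congruence at a time:
  Start: x ≡ 1 (mod 3).
  Combine with x ≡ 3 (mod 8); new modulus lcm = 24.
    Write x = 1 + 3·t and substitute into x ≡ 3 (mod 8): 3·t ≡ 3 − 1 = 2 (mod 8).
    The inverse of 3 mod 8 is 3 (since 3·3 = 9 = 1·8 + 1), so t ≡ 3·2 = 6 ≡ 6 (mod 8).
    Then x = 1 + 3·6 = 19, valid modulo lcm(3, 8) = 24: x ≡ 19 (mod 24).
  Combine with x ≡ 5 (mod 11); new modulus lcm = 264.
    Write x = 19 + 24·t and substitute into x ≡ 5 (mod 11): 24·t ≡ 5 − 19 = -14 (mod 11).
    Reduce coefficients mod 11: 2·t ≡ 8 (mod 11).
    The inverse of 2 mod 11 is 6 (since 2·6 = 12 = 1·11 + 1), so t ≡ 6·8 = 48 ≡ 4 (mod 11).
    Then x = 19 + 24·4 = 115, valid modulo lcm(24, 11) = 264: x ≡ 115 (mod 264).
  Combine with x ≡ 9 (mod 19); new modulus lcm = 5016.
    Write x = 115 + 264·t and substitute into x ≡ 9 (mod 19): 264·t ≡ 9 − 115 = -106 (mod 19).
    Reduce coefficients mod 19: 17·t ≡ 8 (mod 19).
    The inverse of 17 mod 19 is 9 (since 17·9 = 153 = 8·19 + 1), so t ≡ 9·8 = 72 ≡ 15 (mod 19).
    Then x = 115 + 264·15 = 4075, valid modulo lcm(264, 19) = 5016: x ≡ 4075 (mod 5016).
Verify against each original: 4075 mod 3 = 1, 4075 mod 8 = 3, 4075 mod 11 = 5, 4075 mod 19 = 9.

x ≡ 4075 (mod 5016).


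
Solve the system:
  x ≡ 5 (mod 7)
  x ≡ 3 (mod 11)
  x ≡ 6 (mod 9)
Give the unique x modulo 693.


Moduli 7, 11, 9 are pairwise coprime; by CRT there is a unique solution modulo M = 7 · 11 · 9 = 693.
Solve pairwise, accumulating the modulus:
  Start with x ≡ 5 (mod 7).
  Combine with x ≡ 3 (mod 11): since gcd(7, 11) = 1, we get a unique residue mod 77.
    Write x = 5 + 7·t and substitute into x ≡ 3 (mod 11): 7·t ≡ 3 − 5 = -2 (mod 11).
    Reduce coefficients mod 11: 7·t ≡ 9 (mod 11).
    The inverse of 7 mod 11 is 8 (since 7·8 = 56 = 5·11 + 1), so t ≡ 8·9 = 72 ≡ 6 (mod 11).
    Then x = 5 + 7·6 = 47, valid modulo lcm(7, 11) = 77: x ≡ 47 (mod 77).
  Combine with x ≡ 6 (mod 9): since gcd(77, 9) = 1, we get a unique residue mod 693.
    Write x = 47 + 77·t and substitute into x ≡ 6 (mod 9): 77·t ≡ 6 − 47 = -41 (mod 9).
    Reduce coefficients mod 9: 5·t ≡ 4 (mod 9).
    The inverse of 5 mod 9 is 2 (since 5·2 = 10 = 1·9 + 1), so t ≡ 2·4 = 8 ≡ 8 (mod 9).
    Then x = 47 + 77·8 = 663, valid modulo lcm(77, 9) = 693: x ≡ 663 (mod 693).
Verify: 663 mod 7 = 5 ✓, 663 mod 11 = 3 ✓, 663 mod 9 = 6 ✓.

x ≡ 663 (mod 693).


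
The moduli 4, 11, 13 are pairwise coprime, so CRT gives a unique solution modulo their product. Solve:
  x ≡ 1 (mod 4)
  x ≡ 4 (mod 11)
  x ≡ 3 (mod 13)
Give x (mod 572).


Moduli 4, 11, 13 are pairwise coprime; by CRT there is a unique solution modulo M = 4 · 11 · 13 = 572.
Solve pairwise, accumulating the modulus:
  Start with x ≡ 1 (mod 4).
  Combine with x ≡ 4 (mod 11): since gcd(4, 11) = 1, we get a unique residue mod 44.
    Write x = 1 + 4·t and substitute into x ≡ 4 (mod 11): 4·t ≡ 4 − 1 = 3 (mod 11).
    The inverse of 4 mod 11 is 3 (since 4·3 = 12 = 1·11 + 1), so t ≡ 3·3 = 9 ≡ 9 (mod 11).
    Then x = 1 + 4·9 = 37, valid modulo lcm(4, 11) = 44: x ≡ 37 (mod 44).
  Combine with x ≡ 3 (mod 13): since gcd(44, 13) = 1, we get a unique residue mod 572.
    Write x = 37 + 44·t and substitute into x ≡ 3 (mod 13): 44·t ≡ 3 − 37 = -34 (mod 13).
    Reduce coefficients mod 13: 5·t ≡ 5 (mod 13).
    The inverse of 5 mod 13 is 8 (since 5·8 = 40 = 3·13 + 1), so t ≡ 8·5 = 40 ≡ 1 (mod 13).
    Then x = 37 + 44·1 = 81, valid modulo lcm(44, 13) = 572: x ≡ 81 (mod 572).
Verify: 81 mod 4 = 1 ✓, 81 mod 11 = 4 ✓, 81 mod 13 = 3 ✓.

x ≡ 81 (mod 572).


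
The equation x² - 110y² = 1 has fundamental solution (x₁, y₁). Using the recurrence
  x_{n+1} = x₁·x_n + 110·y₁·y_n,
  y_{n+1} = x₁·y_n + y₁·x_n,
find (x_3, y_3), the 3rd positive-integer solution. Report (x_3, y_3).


Step 1: Find the fundamental solution (x₁, y₁) of x² - 110y² = 1.
  Expand √110 as a continued fraction. a₀ = ⌊√110⌋ = 10; iterate m_{k+1} = d_k·a_k − m_k, d_{k+1} = (110 − m_{k+1}²)/d_k, a_{k+1} = ⌊(a₀ + m_{k+1})/d_{k+1}⌋ (starting m₀ = 0, d₀ = 1), with convergents p_k = a_k·p_{k-1} + p_{k-2}, q_k = a_k·q_{k-1} + q_{k-2} (p₋₁ = 1, q₋₁ = 0):
  k = 0: a₀ = 10; p₀/q₀ = 10/1; p₀² − 110·q₀² = 100 − 110 = -10.
  k = 1: m = 10, d = 10, a = ⌊(10 + 10)/10⌋ = 2; p/q = (2·10 + 1)/(2·1 + 0) = 21/2; p² − 110·q² = 441 − 440 = 1.
  The first convergent with p² − 110·q² = 1 gives the fundamental solution (x₁, y₁) = (21, 2).
Step 2: Apply the recurrence (x_{n+1}, y_{n+1}) = (x₁x_n + 110y₁y_n, x₁y_n + y₁x_n) repeatedly.
  From (x_1, y_1) = (21, 2): x_2 = 21·21 + 110·2·2 = 881; y_2 = 21·2 + 2·21 = 84.
  From (x_2, y_2) = (881, 84): x_3 = 21·881 + 110·2·84 = 36981; y_3 = 21·84 + 2·881 = 3526.
Step 3: Verify x_3² - 110·y_3² = 1367594361 - 1367594360 = 1 (should be 1). ✓

(x_1, y_1) = (21, 2); (x_3, y_3) = (36981, 3526).


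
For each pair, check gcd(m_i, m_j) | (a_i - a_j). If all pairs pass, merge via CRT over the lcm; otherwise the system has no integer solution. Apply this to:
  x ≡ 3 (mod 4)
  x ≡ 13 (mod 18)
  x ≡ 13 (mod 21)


Moduli 4, 18, 21 are not pairwise coprime, so CRT works modulo lcm(m_i) when all pairwise compatibility conditions hold.
Pairwise compatibility: gcd(m_i, m_j) must divide a_i - a_j for every pair.
Merge one congruence at a time:
  Start: x ≡ 3 (mod 4).
  Combine with x ≡ 13 (mod 18): gcd(4, 18) = 2; 13 - 3 = 10, which IS divisible by 2, so compatible.
    Write x = 3 + 4·t and substitute into x ≡ 13 (mod 18): 4·t ≡ 13 − 3 = 10 (mod 18).
    Divide the congruence (and modulus) by g = 2: 2·t ≡ 5 (mod 9).
    The inverse of 2 mod 9 is 5 (since 2·5 = 10 = 1·9 + 1), so t ≡ 5·5 = 25 ≡ 7 (mod 9).
    Then x = 3 + 4·7 = 31, valid modulo lcm(4, 18) = 36: x ≡ 31 (mod 36).
  Combine with x ≡ 13 (mod 21): gcd(36, 21) = 3; 13 - 31 = -18, which IS divisible by 3, so compatible.
    Write x = 31 + 36·t and substitute into x ≡ 13 (mod 21): 36·t ≡ 13 − 31 = -18 (mod 21).
    Divide the congruence (and modulus) by g = 3: 12·t ≡ -6 (mod 7).
    Reduce coefficients mod 7: 5·t ≡ 1 (mod 7).
    The inverse of 5 mod 7 is 3 (since 5·3 = 15 = 2·7 + 1), so t ≡ 3·1 = 3 ≡ 3 (mod 7).
    Then x = 31 + 36·3 = 139, valid modulo lcm(36, 21) = 252: x ≡ 139 (mod 252).
Verify: 139 mod 4 = 3, 139 mod 18 = 13, 139 mod 21 = 13.

x ≡ 139 (mod 252).


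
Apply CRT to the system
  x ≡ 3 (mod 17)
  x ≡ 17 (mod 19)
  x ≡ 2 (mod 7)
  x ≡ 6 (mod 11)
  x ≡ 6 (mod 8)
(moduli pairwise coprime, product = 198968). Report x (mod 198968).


Product of moduli M = 17 · 19 · 7 · 11 · 8 = 198968.
Merge one congruence at a time:
  Start: x ≡ 3 (mod 17).
  Combine with x ≡ 17 (mod 19); new modulus lcm = 323.
    Write x = 3 + 17·t and substitute into x ≡ 17 (mod 19): 17·t ≡ 17 − 3 = 14 (mod 19).
    The inverse of 17 mod 19 is 9 (since 17·9 = 153 = 8·19 + 1), so t ≡ 9·14 = 126 ≡ 12 (mod 19).
    Then x = 3 + 17·12 = 207, valid modulo lcm(17, 19) = 323: x ≡ 207 (mod 323).
  Combine with x ≡ 2 (mod 7); new modulus lcm = 2261.
    Write x = 207 + 323·t and substitute into x ≡ 2 (mod 7): 323·t ≡ 2 − 207 = -205 (mod 7).
    Reduce coefficients mod 7: 1·t ≡ 5 (mod 7).
    So t ≡ 5 (mod 7).
    Then x = 207 + 323·5 = 1822, valid modulo lcm(323, 7) = 2261: x ≡ 1822 (mod 2261).
  Combine with x ≡ 6 (mod 11); new modulus lcm = 24871.
    Write x = 1822 + 2261·t and substitute into x ≡ 6 (mod 11): 2261·t ≡ 6 − 1822 = -1816 (mod 11).
    Reduce coefficients mod 11: 6·t ≡ 10 (mod 11).
    The inverse of 6 mod 11 is 2 (since 6·2 = 12 = 1·11 + 1), so t ≡ 2·10 = 20 ≡ 9 (mod 11).
    Then x = 1822 + 2261·9 = 22171, valid modulo lcm(2261, 11) = 24871: x ≡ 22171 (mod 24871).
  Combine with x ≡ 6 (mod 8); new modulus lcm = 198968.
    Write x = 22171 + 24871·t and substitute into x ≡ 6 (mod 8): 24871·t ≡ 6 − 22171 = -22165 (mod 8).
    Reduce coefficients mod 8: 7·t ≡ 3 (mod 8).
    The inverse of 7 mod 8 is 7 (since 7·7 = 49 = 6·8 + 1), so t ≡ 7·3 = 21 ≡ 5 (mod 8).
    Then x = 22171 + 24871·5 = 146526, valid modulo lcm(24871, 8) = 198968: x ≡ 146526 (mod 198968).
Verify against each original: 146526 mod 17 = 3, 146526 mod 19 = 17, 146526 mod 7 = 2, 146526 mod 11 = 6, 146526 mod 8 = 6.

x ≡ 146526 (mod 198968).


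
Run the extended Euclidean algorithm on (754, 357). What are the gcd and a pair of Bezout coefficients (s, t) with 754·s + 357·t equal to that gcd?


Euclidean algorithm on (754, 357) — divide until remainder is 0:
  754 = 2 · 357 + 40
  357 = 8 · 40 + 37
  40 = 1 · 37 + 3
  37 = 12 · 3 + 1
  3 = 3 · 1 + 0
gcd(754, 357) = 1.
Track Bezout coefficients alongside the remainders: start with r₀ = 754 = a·1 + b·0 (s = 1, t = 0) and r₁ = 357 = a·0 + b·1 (s = 0, t = 1); each new remainder r_{k+1} = r_{k-1} − q_k·r_k inherits s_{k+1} = s_{k-1} − q_k·s_k, t_{k+1} = t_{k-1} − q_k·t_k, so r_k = a·s_k + b·t_k at every step:
  q = 2: r = 40, s = 1 − 2·0 = 1, t = 0 − 2·1 = -2  (check: 754·1 + 357·(-2) = 40)
  q = 8: r = 37, s = 0 − 8·1 = -8, t = 1 − 8·(-2) = 17  (check: 754·(-8) + 357·17 = 37)
  q = 1: r = 3, s = 1 − 1·(-8) = 9, t = -2 − 1·17 = -19  (check: 754·9 + 357·(-19) = 3)
  q = 12: r = 1, s = -8 − 12·9 = -116, t = 17 − 12·(-19) = 245  (check: 754·(-116) + 357·245 = 1)
The row with r = 1 (the gcd) gives the Bezout coefficients s = -116, t = 245.
Result: 754 · (-116) + 357 · (245) = 1.

gcd(754, 357) = 1; s = -116, t = 245 (check: 754·(-116) + 357·245 = 1).


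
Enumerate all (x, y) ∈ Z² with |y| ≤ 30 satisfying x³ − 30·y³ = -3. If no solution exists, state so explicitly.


The equation is x³ - 30y³ = -3. For fixed y, x³ = 30·y³ − 3, so a solution requires the RHS to be a perfect cube.
Strategy: iterate y from -30 to 30, compute RHS = 30·y³ − 3, and check whether it is a (positive or negative) perfect cube.
Check small values of y:
  y = 0: RHS = -3 is not a perfect cube.
  y = 1: RHS = 27 = (3)³ ⇒ x = 3 works.
  y = -1: RHS = -33 is not a perfect cube.
  y = 2: RHS = 237 is not a perfect cube.
  y = -2: RHS = -243 is not a perfect cube.
  y = 3: RHS = 807 is not a perfect cube.
  y = -3: RHS = -813 is not a perfect cube.
Continuing the search up to |y| = 30 finds no further solutions beyond those listed.
Collected solutions: (3, 1).

Solutions (with |y| ≤ 30): (3, 1).


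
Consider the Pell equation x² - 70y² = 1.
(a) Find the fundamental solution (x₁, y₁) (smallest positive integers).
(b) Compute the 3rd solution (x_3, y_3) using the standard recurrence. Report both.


Step 1: Find the fundamental solution (x₁, y₁) of x² - 70y² = 1.
  Expand √70 as a continued fraction. a₀ = ⌊√70⌋ = 8; iterate m_{k+1} = d_k·a_k − m_k, d_{k+1} = (70 − m_{k+1}²)/d_k, a_{k+1} = ⌊(a₀ + m_{k+1})/d_{k+1}⌋ (starting m₀ = 0, d₀ = 1), with convergents p_k = a_k·p_{k-1} + p_{k-2}, q_k = a_k·q_{k-1} + q_{k-2} (p₋₁ = 1, q₋₁ = 0):
  k = 0: a₀ = 8; p₀/q₀ = 8/1; p₀² − 70·q₀² = 64 − 70 = -6.
  k = 1: m = 8, d = 6, a = ⌊(8 + 8)/6⌋ = 2; p/q = (2·8 + 1)/(2·1 + 0) = 17/2; p² − 70·q² = 289 − 280 = 9.
  k = 2: m = 4, d = 9, a = ⌊(8 + 4)/9⌋ = 1; p/q = (1·17 + 8)/(1·2 + 1) = 25/3; p² − 70·q² = 625 − 630 = -5.
  k = 3: m = 5, d = 5, a = ⌊(8 + 5)/5⌋ = 2; p/q = (2·25 + 17)/(2·3 + 2) = 67/8; p² − 70·q² = 4489 − 4480 = 9.
  k = 4: m = 5, d = 9, a = ⌊(8 + 5)/9⌋ = 1; p/q = (1·67 + 25)/(1·8 + 3) = 92/11; p² − 70·q² = 8464 − 8470 = -6.
  k = 5: m = 4, d = 6, a = ⌊(8 + 4)/6⌋ = 2; p/q = (2·92 + 67)/(2·11 + 8) = 251/30; p² − 70·q² = 63001 − 63000 = 1.
  The first convergent with p² − 70·q² = 1 gives the fundamental solution (x₁, y₁) = (251, 30).
Step 2: Apply the recurrence (x_{n+1}, y_{n+1}) = (x₁x_n + 70y₁y_n, x₁y_n + y₁x_n) repeatedly.
  From (x_1, y_1) = (251, 30): x_2 = 251·251 + 70·30·30 = 126001; y_2 = 251·30 + 30·251 = 15060.
  From (x_2, y_2) = (126001, 15060): x_3 = 251·126001 + 70·30·15060 = 63252251; y_3 = 251·15060 + 30·126001 = 7560090.
Step 3: Verify x_3² - 70·y_3² = 4000847256567001 - 4000847256567000 = 1 (should be 1). ✓

(x_1, y_1) = (251, 30); (x_3, y_3) = (63252251, 7560090).


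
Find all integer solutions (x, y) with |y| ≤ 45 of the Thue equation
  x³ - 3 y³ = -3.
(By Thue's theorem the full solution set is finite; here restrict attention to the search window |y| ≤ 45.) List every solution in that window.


The equation is x³ - 3y³ = -3. For fixed y, x³ = 3·y³ − 3, so a solution requires the RHS to be a perfect cube.
Strategy: iterate y from -45 to 45, compute RHS = 3·y³ − 3, and check whether it is a (positive or negative) perfect cube.
Check small values of y:
  y = 0: RHS = -3 is not a perfect cube.
  y = 1: RHS = 0 = (0)³ ⇒ x = 0 works.
  y = -1: RHS = -6 is not a perfect cube.
  y = 2: RHS = 21 is not a perfect cube.
  y = -2: RHS = -27 = (-3)³ ⇒ x = -3 works.
  y = 3: RHS = 78 is not a perfect cube.
  y = -3: RHS = -84 is not a perfect cube.
Continuing the search up to |y| = 45 finds no further solutions beyond those listed.
Collected solutions: (0, 1), (-3, -2).

Solutions (with |y| ≤ 45): (0, 1), (-3, -2).


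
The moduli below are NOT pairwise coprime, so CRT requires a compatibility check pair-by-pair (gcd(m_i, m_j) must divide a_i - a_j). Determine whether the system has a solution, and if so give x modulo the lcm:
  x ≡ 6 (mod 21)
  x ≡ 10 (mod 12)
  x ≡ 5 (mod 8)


Moduli 21, 12, 8 are not pairwise coprime, so CRT works modulo lcm(m_i) when all pairwise compatibility conditions hold.
Pairwise compatibility: gcd(m_i, m_j) must divide a_i - a_j for every pair.
Merge one congruence at a time:
  Start: x ≡ 6 (mod 21).
  Combine with x ≡ 10 (mod 12): gcd(21, 12) = 3, and 10 - 6 = 4 is NOT divisible by 3.
    ⇒ system is inconsistent (no integer solution).

No solution (the system is inconsistent).


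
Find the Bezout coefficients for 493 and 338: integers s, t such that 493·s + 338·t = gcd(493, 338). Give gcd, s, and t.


Euclidean algorithm on (493, 338) — divide until remainder is 0:
  493 = 1 · 338 + 155
  338 = 2 · 155 + 28
  155 = 5 · 28 + 15
  28 = 1 · 15 + 13
  15 = 1 · 13 + 2
  13 = 6 · 2 + 1
  2 = 2 · 1 + 0
gcd(493, 338) = 1.
Track Bezout coefficients alongside the remainders: start with r₀ = 493 = a·1 + b·0 (s = 1, t = 0) and r₁ = 338 = a·0 + b·1 (s = 0, t = 1); each new remainder r_{k+1} = r_{k-1} − q_k·r_k inherits s_{k+1} = s_{k-1} − q_k·s_k, t_{k+1} = t_{k-1} − q_k·t_k, so r_k = a·s_k + b·t_k at every step:
  q = 1: r = 155, s = 1 − 1·0 = 1, t = 0 − 1·1 = -1  (check: 493·1 + 338·(-1) = 155)
  q = 2: r = 28, s = 0 − 2·1 = -2, t = 1 − 2·(-1) = 3  (check: 493·(-2) + 338·3 = 28)
  q = 5: r = 15, s = 1 − 5·(-2) = 11, t = -1 − 5·3 = -16  (check: 493·11 + 338·(-16) = 15)
  q = 1: r = 13, s = -2 − 1·11 = -13, t = 3 − 1·(-16) = 19  (check: 493·(-13) + 338·19 = 13)
  q = 1: r = 2, s = 11 − 1·(-13) = 24, t = -16 − 1·19 = -35  (check: 493·24 + 338·(-35) = 2)
  q = 6: r = 1, s = -13 − 6·24 = -157, t = 19 − 6·(-35) = 229  (check: 493·(-157) + 338·229 = 1)
The row with r = 1 (the gcd) gives the Bezout coefficients s = -157, t = 229.
Result: 493 · (-157) + 338 · (229) = 1.

gcd(493, 338) = 1; s = -157, t = 229 (check: 493·(-157) + 338·229 = 1).


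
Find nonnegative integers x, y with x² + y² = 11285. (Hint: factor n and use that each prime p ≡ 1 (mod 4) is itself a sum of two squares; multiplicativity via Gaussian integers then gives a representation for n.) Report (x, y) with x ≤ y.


Step 1: Factor n = 11285 = 5 · 37 · 61.
Step 2: Check the mod-4 condition on each prime factor: 5 ≡ 1 (mod 4), exponent 1; 37 ≡ 1 (mod 4), exponent 1; 61 ≡ 1 (mod 4), exponent 1.
All primes ≡ 3 (mod 4) appear to even exponent (or don't appear), so by the two-squares theorem n IS expressible as a sum of two squares.
Step 3: Build a representation. Here n = 5 · 37 · 61 is a product of primes ≡ 1 (mod 4). Each prime p ≡ 1 (mod 4) is itself a sum of two squares; find a² by testing p − a² for a perfect square:
  5: 5 − 1² = 4 = 2² ⇒ 5 = 1² + 2².
  37: 37 − 1² = 36 = 6² ⇒ 37 = 1² + 6².
  61: 61 − 1² = 60, 61 − 2² = 57, 61 − 3² = 52, 61 − 4² = 45, 61 − 5² = 36 = 6² ⇒ 61 = 5² + 6².
  Combine using the Brahmagupta–Fibonacci identity (a² + b²)(c² + d²) = (ac − bd)² + (ad + bc)² = (ac + bd)² + (ad − bc)²:
  5 · 37 = 185: from (1² + 2²)(1² + 6²), take (1·1 − 2·6, 1·6 + 2·1) = (1 − 12, 6 + 2) = (-11, 8); dropping signs (only squares matter) gives (11, 8); check 11² + 8² = 121 + 64 = 185 ✓.
  185 · 61 = 11285: from (11² + 8²)(5² + 6²), take (11·5 − 8·6, 11·6 + 8·5) = (55 − 48, 66 + 40) = (7, 106); check 7² + 106² = 49 + 11236 = 11285 ✓.
Step 4: Order so x ≤ y and verify: 7² + 106² = 49 + 11236 = 11285 = n. ✓

n = 11285 = 7² + 106² (one valid representation with x ≤ y).


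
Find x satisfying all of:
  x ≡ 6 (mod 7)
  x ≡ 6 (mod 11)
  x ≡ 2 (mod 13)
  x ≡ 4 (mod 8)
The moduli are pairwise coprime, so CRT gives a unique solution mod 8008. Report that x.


Product of moduli M = 7 · 11 · 13 · 8 = 8008.
Merge one congruence at a time:
  Start: x ≡ 6 (mod 7).
  Combine with x ≡ 6 (mod 11); new modulus lcm = 77.
    Write x = 6 + 7·t and substitute into x ≡ 6 (mod 11): 7·t ≡ 6 − 6 = 0 (mod 11).
    The inverse of 7 mod 11 is 8 (since 7·8 = 56 = 5·11 + 1), so t ≡ 8·0 = 0 ≡ 0 (mod 11).
    Then x = 6 + 7·0 = 6, valid modulo lcm(7, 11) = 77: x ≡ 6 (mod 77).
  Combine with x ≡ 2 (mod 13); new modulus lcm = 1001.
    Write x = 6 + 77·t and substitute into x ≡ 2 (mod 13): 77·t ≡ 2 − 6 = -4 (mod 13).
    Reduce coefficients mod 13: 12·t ≡ 9 (mod 13).
    The inverse of 12 mod 13 is 12 (since 12·12 = 144 = 11·13 + 1), so t ≡ 12·9 = 108 ≡ 4 (mod 13).
    Then x = 6 + 77·4 = 314, valid modulo lcm(77, 13) = 1001: x ≡ 314 (mod 1001).
  Combine with x ≡ 4 (mod 8); new modulus lcm = 8008.
    Write x = 314 + 1001·t and substitute into x ≡ 4 (mod 8): 1001·t ≡ 4 − 314 = -310 (mod 8).
    Reduce coefficients mod 8: 1·t ≡ 2 (mod 8).
    So t ≡ 2 (mod 8).
    Then x = 314 + 1001·2 = 2316, valid modulo lcm(1001, 8) = 8008: x ≡ 2316 (mod 8008).
Verify against each original: 2316 mod 7 = 6, 2316 mod 11 = 6, 2316 mod 13 = 2, 2316 mod 8 = 4.

x ≡ 2316 (mod 8008).


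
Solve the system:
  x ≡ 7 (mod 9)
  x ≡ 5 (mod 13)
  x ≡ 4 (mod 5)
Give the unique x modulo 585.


Moduli 9, 13, 5 are pairwise coprime; by CRT there is a unique solution modulo M = 9 · 13 · 5 = 585.
Solve pairwise, accumulating the modulus:
  Start with x ≡ 7 (mod 9).
  Combine with x ≡ 5 (mod 13): since gcd(9, 13) = 1, we get a unique residue mod 117.
    Write x = 7 + 9·t and substitute into x ≡ 5 (mod 13): 9·t ≡ 5 − 7 = -2 (mod 13).
    Reduce coefficients mod 13: 9·t ≡ 11 (mod 13).
    The inverse of 9 mod 13 is 3 (since 9·3 = 27 = 2·13 + 1), so t ≡ 3·11 = 33 ≡ 7 (mod 13).
    Then x = 7 + 9·7 = 70, valid modulo lcm(9, 13) = 117: x ≡ 70 (mod 117).
  Combine with x ≡ 4 (mod 5): since gcd(117, 5) = 1, we get a unique residue mod 585.
    Write x = 70 + 117·t and substitute into x ≡ 4 (mod 5): 117·t ≡ 4 − 70 = -66 (mod 5).
    Reduce coefficients mod 5: 2·t ≡ 4 (mod 5).
    The inverse of 2 mod 5 is 3 (since 2·3 = 6 = 1·5 + 1), so t ≡ 3·4 = 12 ≡ 2 (mod 5).
    Then x = 70 + 117·2 = 304, valid modulo lcm(117, 5) = 585: x ≡ 304 (mod 585).
Verify: 304 mod 9 = 7 ✓, 304 mod 13 = 5 ✓, 304 mod 5 = 4 ✓.

x ≡ 304 (mod 585).


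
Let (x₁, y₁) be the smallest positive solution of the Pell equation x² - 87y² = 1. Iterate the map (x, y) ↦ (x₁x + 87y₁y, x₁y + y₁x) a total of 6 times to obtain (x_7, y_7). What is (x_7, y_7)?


Step 1: Find the fundamental solution (x₁, y₁) of x² - 87y² = 1.
  Expand √87 as a continued fraction. a₀ = ⌊√87⌋ = 9; iterate m_{k+1} = d_k·a_k − m_k, d_{k+1} = (87 − m_{k+1}²)/d_k, a_{k+1} = ⌊(a₀ + m_{k+1})/d_{k+1}⌋ (starting m₀ = 0, d₀ = 1), with convergents p_k = a_k·p_{k-1} + p_{k-2}, q_k = a_k·q_{k-1} + q_{k-2} (p₋₁ = 1, q₋₁ = 0):
  k = 0: a₀ = 9; p₀/q₀ = 9/1; p₀² − 87·q₀² = 81 − 87 = -6.
  k = 1: m = 9, d = 6, a = ⌊(9 + 9)/6⌋ = 3; p/q = (3·9 + 1)/(3·1 + 0) = 28/3; p² − 87·q² = 784 − 783 = 1.
  The first convergent with p² − 87·q² = 1 gives the fundamental solution (x₁, y₁) = (28, 3).
Step 2: Apply the recurrence (x_{n+1}, y_{n+1}) = (x₁x_n + 87y₁y_n, x₁y_n + y₁x_n) repeatedly.
  From (x_1, y_1) = (28, 3): x_2 = 28·28 + 87·3·3 = 1567; y_2 = 28·3 + 3·28 = 168.
  From (x_2, y_2) = (1567, 168): x_3 = 28·1567 + 87·3·168 = 87724; y_3 = 28·168 + 3·1567 = 9405.
  From (x_3, y_3) = (87724, 9405): x_4 = 28·87724 + 87·3·9405 = 4910977; y_4 = 28·9405 + 3·87724 = 526512.
  From (x_4, y_4) = (4910977, 526512): x_5 = 28·4910977 + 87·3·526512 = 274926988; y_5 = 28·526512 + 3·4910977 = 29475267.
  From (x_5, y_5) = (274926988, 29475267): x_6 = 28·274926988 + 87·3·29475267 = 15391000351; y_6 = 28·29475267 + 3·274926988 = 1650088440.
  From (x_6, y_6) = (15391000351, 1650088440): x_7 = 28·15391000351 + 87·3·1650088440 = 861621092668; y_7 = 28·1650088440 + 3·15391000351 = 92375477373.
Step 3: Verify x_7² - 87·y_7² = 742390907330398243358224 - 742390907330398243358223 = 1 (should be 1). ✓

(x_1, y_1) = (28, 3); (x_7, y_7) = (861621092668, 92375477373).


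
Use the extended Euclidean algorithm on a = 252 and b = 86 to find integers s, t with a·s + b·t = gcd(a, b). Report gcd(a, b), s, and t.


Euclidean algorithm on (252, 86) — divide until remainder is 0:
  252 = 2 · 86 + 80
  86 = 1 · 80 + 6
  80 = 13 · 6 + 2
  6 = 3 · 2 + 0
gcd(252, 86) = 2.
Track Bezout coefficients alongside the remainders: start with r₀ = 252 = a·1 + b·0 (s = 1, t = 0) and r₁ = 86 = a·0 + b·1 (s = 0, t = 1); each new remainder r_{k+1} = r_{k-1} − q_k·r_k inherits s_{k+1} = s_{k-1} − q_k·s_k, t_{k+1} = t_{k-1} − q_k·t_k, so r_k = a·s_k + b·t_k at every step:
  q = 2: r = 80, s = 1 − 2·0 = 1, t = 0 − 2·1 = -2  (check: 252·1 + 86·(-2) = 80)
  q = 1: r = 6, s = 0 − 1·1 = -1, t = 1 − 1·(-2) = 3  (check: 252·(-1) + 86·3 = 6)
  q = 13: r = 2, s = 1 − 13·(-1) = 14, t = -2 − 13·3 = -41  (check: 252·14 + 86·(-41) = 2)
The row with r = 2 (the gcd) gives the Bezout coefficients s = 14, t = -41.
Result: 252 · (14) + 86 · (-41) = 2.

gcd(252, 86) = 2; s = 14, t = -41 (check: 252·14 + 86·(-41) = 2).


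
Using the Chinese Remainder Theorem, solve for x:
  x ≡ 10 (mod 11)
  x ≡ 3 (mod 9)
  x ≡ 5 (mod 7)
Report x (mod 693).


Moduli 11, 9, 7 are pairwise coprime; by CRT there is a unique solution modulo M = 11 · 9 · 7 = 693.
Solve pairwise, accumulating the modulus:
  Start with x ≡ 10 (mod 11).
  Combine with x ≡ 3 (mod 9): since gcd(11, 9) = 1, we get a unique residue mod 99.
    Write x = 10 + 11·t and substitute into x ≡ 3 (mod 9): 11·t ≡ 3 − 10 = -7 (mod 9).
    Reduce coefficients mod 9: 2·t ≡ 2 (mod 9).
    The inverse of 2 mod 9 is 5 (since 2·5 = 10 = 1·9 + 1), so t ≡ 5·2 = 10 ≡ 1 (mod 9).
    Then x = 10 + 11·1 = 21, valid modulo lcm(11, 9) = 99: x ≡ 21 (mod 99).
  Combine with x ≡ 5 (mod 7): since gcd(99, 7) = 1, we get a unique residue mod 693.
    Write x = 21 + 99·t and substitute into x ≡ 5 (mod 7): 99·t ≡ 5 − 21 = -16 (mod 7).
    Reduce coefficients mod 7: 1·t ≡ 5 (mod 7).
    So t ≡ 5 (mod 7).
    Then x = 21 + 99·5 = 516, valid modulo lcm(99, 7) = 693: x ≡ 516 (mod 693).
Verify: 516 mod 11 = 10 ✓, 516 mod 9 = 3 ✓, 516 mod 7 = 5 ✓.

x ≡ 516 (mod 693).


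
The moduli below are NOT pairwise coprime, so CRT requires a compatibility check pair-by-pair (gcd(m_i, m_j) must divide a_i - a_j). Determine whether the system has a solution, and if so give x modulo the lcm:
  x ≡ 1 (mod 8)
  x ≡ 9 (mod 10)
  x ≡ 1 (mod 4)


Moduli 8, 10, 4 are not pairwise coprime, so CRT works modulo lcm(m_i) when all pairwise compatibility conditions hold.
Pairwise compatibility: gcd(m_i, m_j) must divide a_i - a_j for every pair.
Merge one congruence at a time:
  Start: x ≡ 1 (mod 8).
  Combine with x ≡ 9 (mod 10): gcd(8, 10) = 2; 9 - 1 = 8, which IS divisible by 2, so compatible.
    Write x = 1 + 8·t and substitute into x ≡ 9 (mod 10): 8·t ≡ 9 − 1 = 8 (mod 10).
    Divide the congruence (and modulus) by g = 2: 4·t ≡ 4 (mod 5).
    The inverse of 4 mod 5 is 4 (since 4·4 = 16 = 3·5 + 1), so t ≡ 4·4 = 16 ≡ 1 (mod 5).
    Then x = 1 + 8·1 = 9, valid modulo lcm(8, 10) = 40: x ≡ 9 (mod 40).
  Combine with x ≡ 1 (mod 4): gcd(40, 4) = 4; 1 - 9 = -8, which IS divisible by 4, so compatible.
    Write x = 9 + 40·t and substitute into x ≡ 1 (mod 4): 40·t ≡ 1 − 9 = -8 (mod 4).
    Divide the congruence (and modulus) by g = 4: 10·t ≡ -2 (mod 1).
    Modulo 1 every t works; take t = 0.
    Then x = 9 + 40·0 = 9, valid modulo lcm(40, 4) = 40: x ≡ 9 (mod 40).
Verify: 9 mod 8 = 1, 9 mod 10 = 9, 9 mod 4 = 1.

x ≡ 9 (mod 40).


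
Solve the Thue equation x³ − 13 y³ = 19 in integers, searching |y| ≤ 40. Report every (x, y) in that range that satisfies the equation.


The equation is x³ - 13y³ = 19. For fixed y, x³ = 13·y³ + 19, so a solution requires the RHS to be a perfect cube.
Strategy: iterate y from -40 to 40, compute RHS = 13·y³ + 19, and check whether it is a (positive or negative) perfect cube.
Check small values of y:
  y = 0: RHS = 19 is not a perfect cube.
  y = 1: RHS = 32 is not a perfect cube.
  y = -1: RHS = 6 is not a perfect cube.
  y = 2: RHS = 123 is not a perfect cube.
  y = -2: RHS = -85 is not a perfect cube.
  y = 3: RHS = 370 is not a perfect cube.
  y = -3: RHS = -332 is not a perfect cube.
Continuing the search up to |y| = 40 finds no solutions either.
No (x, y) in the scanned range satisfies the equation.

No integer solutions with |y| ≤ 40.


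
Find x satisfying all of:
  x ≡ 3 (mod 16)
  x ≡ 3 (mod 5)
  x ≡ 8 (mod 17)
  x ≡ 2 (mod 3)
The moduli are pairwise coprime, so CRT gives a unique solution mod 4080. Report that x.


Product of moduli M = 16 · 5 · 17 · 3 = 4080.
Merge one congruence at a time:
  Start: x ≡ 3 (mod 16).
  Combine with x ≡ 3 (mod 5); new modulus lcm = 80.
    Write x = 3 + 16·t and substitute into x ≡ 3 (mod 5): 16·t ≡ 3 − 3 = 0 (mod 5).
    Reduce coefficients mod 5: 1·t ≡ 0 (mod 5).
    So t ≡ 0 (mod 5).
    Then x = 3 + 16·0 = 3, valid modulo lcm(16, 5) = 80: x ≡ 3 (mod 80).
  Combine with x ≡ 8 (mod 17); new modulus lcm = 1360.
    Write x = 3 + 80·t and substitute into x ≡ 8 (mod 17): 80·t ≡ 8 − 3 = 5 (mod 17).
    Reduce coefficients mod 17: 12·t ≡ 5 (mod 17).
    The inverse of 12 mod 17 is 10 (since 12·10 = 120 = 7·17 + 1), so t ≡ 10·5 = 50 ≡ 16 (mod 17).
    Then x = 3 + 80·16 = 1283, valid modulo lcm(80, 17) = 1360: x ≡ 1283 (mod 1360).
  Combine with x ≡ 2 (mod 3); new modulus lcm = 4080.
    Write x = 1283 + 1360·t and substitute into x ≡ 2 (mod 3): 1360·t ≡ 2 − 1283 = -1281 (mod 3).
    Reduce coefficients mod 3: 1·t ≡ 0 (mod 3).
    So t ≡ 0 (mod 3).
    Then x = 1283 + 1360·0 = 1283, valid modulo lcm(1360, 3) = 4080: x ≡ 1283 (mod 4080).
Verify against each original: 1283 mod 16 = 3, 1283 mod 5 = 3, 1283 mod 17 = 8, 1283 mod 3 = 2.

x ≡ 1283 (mod 4080).


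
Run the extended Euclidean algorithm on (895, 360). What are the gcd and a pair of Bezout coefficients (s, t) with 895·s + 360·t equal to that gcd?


Euclidean algorithm on (895, 360) — divide until remainder is 0:
  895 = 2 · 360 + 175
  360 = 2 · 175 + 10
  175 = 17 · 10 + 5
  10 = 2 · 5 + 0
gcd(895, 360) = 5.
Track Bezout coefficients alongside the remainders: start with r₀ = 895 = a·1 + b·0 (s = 1, t = 0) and r₁ = 360 = a·0 + b·1 (s = 0, t = 1); each new remainder r_{k+1} = r_{k-1} − q_k·r_k inherits s_{k+1} = s_{k-1} − q_k·s_k, t_{k+1} = t_{k-1} − q_k·t_k, so r_k = a·s_k + b·t_k at every step:
  q = 2: r = 175, s = 1 − 2·0 = 1, t = 0 − 2·1 = -2  (check: 895·1 + 360·(-2) = 175)
  q = 2: r = 10, s = 0 − 2·1 = -2, t = 1 − 2·(-2) = 5  (check: 895·(-2) + 360·5 = 10)
  q = 17: r = 5, s = 1 − 17·(-2) = 35, t = -2 − 17·5 = -87  (check: 895·35 + 360·(-87) = 5)
The row with r = 5 (the gcd) gives the Bezout coefficients s = 35, t = -87.
Result: 895 · (35) + 360 · (-87) = 5.

gcd(895, 360) = 5; s = 35, t = -87 (check: 895·35 + 360·(-87) = 5).


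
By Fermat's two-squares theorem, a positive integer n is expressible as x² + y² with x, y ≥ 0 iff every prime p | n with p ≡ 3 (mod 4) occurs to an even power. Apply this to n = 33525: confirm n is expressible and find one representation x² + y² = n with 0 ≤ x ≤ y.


Step 1: Factor n = 33525 = 3^2 · 5^2 · 149.
Step 2: Check the mod-4 condition on each prime factor: 3 ≡ 3 (mod 4), exponent 2 (must be even); 5 ≡ 1 (mod 4), exponent 2; 149 ≡ 1 (mod 4), exponent 1.
All primes ≡ 3 (mod 4) appear to even exponent (or don't appear), so by the two-squares theorem n IS expressible as a sum of two squares.
Step 3: Build a representation. Group n = k² · m with k = 3 and m = 5 · 5 · 149 = 3725 (a product of primes ≡ 1 (mod 4)); a representation of m scales to one of n via (k·x)² + (k·y)² = k²(x² + y²). Each prime p ≡ 1 (mod 4) is itself a sum of two squares; find a² by testing p − a² for a perfect square:
  5: 5 − 1² = 4 = 2² ⇒ 5 = 1² + 2².
  149: 149 − 1² = 148, 149 − 2² = 145, 149 − 3² = 140, 149 − 4² = 133, 149 − 5² = 124, 149 − 6² = 113, 149 − 7² = 100 = 10² ⇒ 149 = 7² + 10².
  Combine using the Brahmagupta–Fibonacci identity (a² + b²)(c² + d²) = (ac − bd)² + (ad + bc)² = (ac + bd)² + (ad − bc)²:
  5 · 5 = 25: from (1² + 2²)(1² + 2²), take (1·1 − 2·2, 1·2 + 2·1) = (1 − 4, 2 + 2) = (-3, 4); dropping signs (only squares matter) gives (3, 4); check 3² + 4² = 9 + 16 = 25 ✓.
  25 · 149 = 3725: from (3² + 4²)(7² + 10²), take (3·7 − 4·10, 3·10 + 4·7) = (21 − 40, 30 + 28) = (-19, 58); dropping signs (only squares matter) gives (19, 58); check 19² + 58² = 361 + 3364 = 3725 ✓.
  Scale by k = 3: (3·19, 3·58) = (57, 174).
Step 4: Order so x ≤ y and verify: 57² + 174² = 3249 + 30276 = 33525 = n. ✓

n = 33525 = 57² + 174² (one valid representation with x ≤ y).
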